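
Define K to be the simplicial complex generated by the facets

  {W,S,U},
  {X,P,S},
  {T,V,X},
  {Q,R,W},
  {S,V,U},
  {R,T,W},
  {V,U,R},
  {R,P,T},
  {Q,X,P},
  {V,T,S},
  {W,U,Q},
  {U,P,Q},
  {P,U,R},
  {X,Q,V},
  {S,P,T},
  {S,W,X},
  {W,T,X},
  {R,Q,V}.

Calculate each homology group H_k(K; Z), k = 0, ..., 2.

H_0 = Z,  H_1 = Z ⊕ Z_2,  H_2 = 0.

Take the total order P < Q < R < S < T < U < V < W < X on the vertex set. Then K (dimension 2) consists of the simplices:

  0-simplices (9): P, Q, R, S, T, U, V, W, X
  1-simplices (27): PQ, PR, PS, PT, PU, PX, QR, QU, QV, QW, QX, RT, RU, RV, RW, ST, SU, SV, SW, SX, TV, TW, TX, UV, UW, VX, WX
  2-simplices (18): PQU, PQX, PRT, PRU, PST, PSX, QRV, QRW, QUW, QVX, RTW, RUV, STV, SUV, SUW, SWX, TVX, TWX

Hence C_0 ≅ Z^9, C_1 ≅ Z^27, C_2 ≅ Z^18.

Boundary ∂_1: C_1 → C_0 maps an edge to its endpoints' difference, ∂[p,q] = q − p.
The resulting 9×27 matrix has rank 8, and its Smith normal form has invariant factors (1,1,1,1,1,1,1,1).

Boundary ∂_2: C_2 → C_1 sends each 2-simplex [p,q,r] to [q,r] − [p,r] + [p,q]. For instance
  ∂SWX = WX − SX + SW,
  ∂PSX = SX − PX + PS.
The resulting 27×18 matrix has rank 18, and its Smith normal form has invariant factors (1,1,1,1,1,1,1,1,1,1,1,1,1,1,1,1,1,2).

Computing H_k = (kernel of ∂_k) / (image of ∂_{k+1}):

  H_0: rank C_0 − rank ∂_1 = 9 − 8 = 1, and the invariant factors of ∂_1 are all 1, so H_0 = Z.
  H_1: rank ker ∂_1 − rank ∂_2 = (27 − 8) − 18 = 1, and ∂_2 has invariant factor 2 > 1, so H_1 = Z ⊕ Z_2.
  H_2: rank ker ∂_2 − rank ∂_3 = (18 − 18) − 0 = 0, and there is no ∂_3, so H_2 = 0.

As a check, the Euler characteristic is 9 − 27 + 18 = 0, which agrees with 1 − 1 + 0 = 0.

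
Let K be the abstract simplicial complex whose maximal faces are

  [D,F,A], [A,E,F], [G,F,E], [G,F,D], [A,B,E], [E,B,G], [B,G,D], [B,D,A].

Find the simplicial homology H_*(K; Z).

Fix the vertex order A < B < D < E < F < G and write every simplex with vertices in increasing order. Then dim K = 2 and the simplices of K are:

  0-simplices (6): A, B, D, E, F, G
  1-simplices (12): AB, AD, AE, AF, BD, BE, BG, DF, DG, EF, EG, FG
  2-simplices (8): ABD, ABE, ADF, AEF, BDG, BEG, DFG, EFG

giving chain groups C_0 ≅ Z^6, C_1 ≅ Z^12, C_2 ≅ Z^8.

The boundary map ∂_1: C_1 → C_0 sends each edge [p,q] (with p < q) to q − p.
The resulting 6×12 matrix has rank 5, and its Smith normal form has invariant factors (1,1,1,1,1).

The boundary map ∂_2: C_2 → C_1 acts by ∂[p,q,r] = [q,r] − [p,r] + [p,q]. For instance
  ∂BDG = DG − BG + BD,
  ∂BEG = EG − BG + BE.
The resulting 12×8 matrix has rank 7, and its Smith normal form has invariant factors (1,1,1,1,1,1,1).

Reading off H_k = ker ∂_k / im ∂_{k+1}:

  H_0: rank C_0 − rank ∂_1 = 6 − 5 = 1, and the invariant factors of ∂_1 are all 1, so H_0 ≅ Z.
  H_1: rank ker ∂_1 − rank ∂_2 = (12 − 5) − 7 = 0, and the invariant factors of ∂_2 are all 1, so H_1 ≅ 0.
  H_2: rank ker ∂_2 − rank ∂_3 = (8 − 7) − 0 = 1, and there is no ∂_3, so H_2 ≅ Z.

(K is a triangulation of the 2-sphere S^2.)

H_0 ≅ Z,  H_1 = 0,  H_2 ≅ Z.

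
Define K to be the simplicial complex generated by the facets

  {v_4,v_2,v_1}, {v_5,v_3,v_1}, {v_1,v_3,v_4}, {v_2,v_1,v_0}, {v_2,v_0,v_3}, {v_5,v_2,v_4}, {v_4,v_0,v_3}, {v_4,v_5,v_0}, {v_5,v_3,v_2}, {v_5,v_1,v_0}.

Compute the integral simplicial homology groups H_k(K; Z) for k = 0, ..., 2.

H_0 ≅ Z,  H_1 ≅ Z/2Z,  H_2 = 0.

K has 6 vertices, 15 edges, 10 triangles.
rank ∂_0 = 0, rank ∂_1 = 5 ⇒ b_0 = 6 − 0 − 5 = 1; all invariant factors of ∂_1 are 1 so no torsion. So H_0 ≅ Z.
rank ∂_1 = 5, rank ∂_2 = 10 ⇒ b_1 = 15 − 5 − 10 = 0; ∂_2 has invariant factor(s) [2] giving torsion. So H_1 ≅ Z/2Z.
rank ∂_2 = 10, rank ∂_3 = 0 ⇒ b_2 = 10 − 10 − 0 = 0. So H_2 ≅ 0.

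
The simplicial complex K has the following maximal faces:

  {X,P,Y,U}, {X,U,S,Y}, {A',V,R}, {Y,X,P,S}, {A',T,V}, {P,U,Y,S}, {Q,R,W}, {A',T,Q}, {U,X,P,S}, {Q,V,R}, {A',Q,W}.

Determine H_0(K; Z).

H_0 = Z^2.

Take the total order P < Q < R < S < T < U < V < W < X < Y < A' on the vertex set. Then K (dimension 3) consists of the simplices:

  0-simplices (11): [P], [Q], [R], [S], [T], [U], [V], [W], [X], [Y], [A']
  1-simplices (22): [P,S], [P,U], [P,X], [P,Y], [Q,R], [Q,T], [Q,V], [Q,W], [Q,A'], [R,V], [R,W], [R,A'], [S,U], [S,X], [S,Y], [T,V], [T,A'], [U,X], [U,Y], [V,A'], [W,A'], [X,Y]
  2-simplices (16): [P,S,U], [P,S,X], [P,S,Y], [P,U,X], [P,U,Y], [P,X,Y], [Q,R,V], [Q,R,W], [Q,T,A'], [Q,W,A'], [R,V,A'], [S,U,X], [S,U,Y], [S,X,Y], [T,V,A'], [U,X,Y]
  3-simplices (5): [P,S,U,X], [P,S,U,Y], [P,S,X,Y], [P,U,X,Y], [S,U,X,Y]

Hence C_0 ≅ Z^11, C_1 ≅ Z^22, C_2 ≅ Z^16, C_3 ≅ Z^5.

Boundary ∂_1: C_1 → C_0 is given by ∂[p,q] = [q] − [p]. For instance
  ∂[P,Y] = [Y] − [P].
The 11×22 boundary matrix has rank 9 and Smith normal form diag(1,1,1,1,1,1,1,1,1).

Boundary ∂_2: C_2 → C_1 sends each 2-simplex [p,q,r] to [q,r] − [p,r] + [p,q]. For instance
  ∂[Q,W,A'] = [W,A'] − [Q,A'] + [Q,W],
  ∂[P,S,Y] = [S,Y] − [P,Y] + [P,S].
The resulting 22×16 matrix has rank 12, and its Smith normal form has invariant factors (1,1,1,1,1,1,1,1,1,1,1,1).

Boundary ∂_3: C_3 → C_2 sends each 3-simplex σ to the alternating sum Σ_i (−1)^i (σ with its i-th vertex removed). For instance
  ∂[S,U,X,Y] = [U,X,Y] − [S,X,Y] + [S,U,Y] − [S,U,X],
  ∂[P,S,X,Y] = [S,X,Y] − [P,X,Y] + [P,S,Y] − [P,S,X].
As a 16×5 matrix over Z this has rank 4, with invariant factors (1,1,1,1).

Reading off H_k = ker ∂_k / im ∂_{k+1}:

  H_0: rank C_0 − rank ∂_1 = 11 − 9 = 2, and the invariant factors of ∂_1 are all 1, so H_0 ≅ Z^2.

(K is a triangulation of the disjoint union of the 3-sphere S^3 and the cylinder S^1 x I.)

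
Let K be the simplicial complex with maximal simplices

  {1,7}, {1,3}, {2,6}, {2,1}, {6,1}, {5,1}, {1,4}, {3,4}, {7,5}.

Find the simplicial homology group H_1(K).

H_1 = Z^3.

We work with the vertex ordering 1 < 2 < 3 < 4 < 5 < 6 < 7. The simplices of K, each written with vertices in increasing order, are:

  0-simplices (7): [1], [2], [3], [4], [5], [6], [7]
  1-simplices (9): [1,2], [1,3], [1,4], [1,5], [1,6], [1,7], [2,6], [3,4], [5,7]

giving chain groups C_0 ≅ Z^7, C_1 ≅ Z^9.

Boundary ∂_1: C_1 → C_0 maps an edge to its endpoints' difference, ∂[p,q] = q − p.
As a 7×9 matrix over Z this has rank 6, with invariant factors (1,1,1,1,1,1).

Computing H_k = (kernel of ∂_k) / (image of ∂_{k+1}):

  H_1: rank ker ∂_1 − rank ∂_2 = (9 − 6) − 0 = 3, and there is no ∂_2, so H_1 ≅ Z^3.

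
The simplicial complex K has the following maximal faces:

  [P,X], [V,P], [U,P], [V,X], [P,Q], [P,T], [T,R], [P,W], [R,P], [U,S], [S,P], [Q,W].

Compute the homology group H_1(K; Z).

H_1 = Z^4.

Order the vertices as P < Q < R < S < T < U < V < W < X. Listing each simplex with vertices in this order, K has dimension 1 with simplices:

  0-simplices (9): P, Q, R, S, T, U, V, W, X
  1-simplices (12): PQ, PR, PS, PT, PU, PV, PW, PX, QW, RT, SU, VX

Hence C_0 ≅ Z^9, C_1 ≅ Z^12.

∂_1: C_1 → C_0 is given by ∂[p,q] = [q] − [p]. For instance
  ∂VX = X − V.
As a 9×12 matrix over Z this has rank 8, with invariant factors (1,1,1,1,1,1,1,1).

From H_k ≅ ker(∂_k) / im(∂_{k+1}) we obtain:

  H_1: rank ker ∂_1 − rank ∂_2 = (12 − 8) − 0 = 4, and there is no ∂_2, so H_1 = Z^4.

(K is a triangulation of a wedge of 4 circles.)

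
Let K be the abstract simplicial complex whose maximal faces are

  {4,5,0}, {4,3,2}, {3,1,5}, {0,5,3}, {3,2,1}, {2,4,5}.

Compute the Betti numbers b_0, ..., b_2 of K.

Take the total order 0 < 1 < 2 < 3 < 4 < 5 on the vertex set. Then K (dimension 2) consists of the simplices:

  0-simplices (6): [0], [1], [2], [3], [4], [5]
  1-simplices (12): [0,3], [0,4], [0,5], [1,2], [1,3], [1,5], [2,3], [2,4], [2,5], [3,4], [3,5], [4,5]
  2-simplices (6): [0,3,5], [0,4,5], [1,2,3], [1,3,5], [2,3,4], [2,4,5]

so the chain groups are C_0 ≅ Z^6, C_1 ≅ Z^12, C_2 ≅ Z^6.

∂_1: C_1 → C_0 maps an edge to its endpoints' difference, ∂[p,q] = q − p. For instance
  ∂[0,4] = [4] − [0].
The 6×12 boundary matrix has rank 5 and Smith normal form diag(1,1,1,1,1).

The boundary map ∂_2: C_2 → C_1 sends each 2-simplex [p,q,r] to [q,r] − [p,r] + [p,q]. For instance
  ∂[1,3,5] = [3,5] − [1,5] + [1,3],
  ∂[2,4,5] = [4,5] − [2,5] + [2,4].
The 12×6 boundary matrix has rank 6 and Smith normal form diag(1,1,1,1,1,1).

From H_k ≅ ker(∂_k) / im(∂_{k+1}) we obtain:

  H_0: rank C_0 − rank ∂_1 = 6 − 5 = 1, and the invariant factors of ∂_1 are all 1, so H_0 = Z.
  H_1: rank ker ∂_1 − rank ∂_2 = (12 − 5) − 6 = 1, and the invariant factors of ∂_2 are all 1, so H_1 = Z.
  H_2: rank ker ∂_2 − rank ∂_3 = (6 − 6) − 0 = 0, and there is no ∂_3, so H_2 = 0.

As a check, the Euler characteristic is 6 − 12 + 6 = 0, which agrees with 1 − 1 + 0 = 0.

Hence the Betti numbers are b_0 = 1, b_1 = 1, b_2 = 0.

b_0 = 1, b_1 = 1, b_2 = 0.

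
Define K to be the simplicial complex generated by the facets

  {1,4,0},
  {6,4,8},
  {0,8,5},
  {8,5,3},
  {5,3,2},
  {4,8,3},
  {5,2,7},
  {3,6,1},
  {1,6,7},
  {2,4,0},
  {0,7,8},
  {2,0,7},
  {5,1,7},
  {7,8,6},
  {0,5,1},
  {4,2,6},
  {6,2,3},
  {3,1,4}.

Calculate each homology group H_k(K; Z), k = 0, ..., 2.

H_0 = Z,  H_1 = Z ⊕ Z/2Z,  H_2 = 0.

Take the total order 0 < 1 < 2 < 3 < 4 < 5 < 6 < 7 < 8 on the vertex set. Then K (dimension 2) consists of the simplices:

  0-simplices (9): [0], [1], [2], [3], [4], [5], [6], [7], [8]
  1-simplices (27): (27 of them)
  2-simplices (18): [0,1,4], [0,1,5], [0,2,4], [0,2,7], [0,5,8], [0,7,8], [1,3,4], [1,3,6], [1,5,7], [1,6,7], [2,3,5], [2,3,6], [2,4,6], [2,5,7], [3,4,8], [3,5,8], [4,6,8], [6,7,8]

giving chain groups C_0 ≅ Z^9, C_1 ≅ Z^27, C_2 ≅ Z^18.

The boundary map ∂_1: C_1 → C_0 maps an edge to its endpoints' difference, ∂[p,q] = q − p. For instance
  ∂[7,8] = [8] − [7].
The resulting 9×27 matrix has rank 8, and its Smith normal form has invariant factors (1,1,1,1,1,1,1,1).

Boundary ∂_2: C_2 → C_1 maps a triangle to the signed sum of its edges. For instance
  ∂[1,3,6] = [3,6] − [1,6] + [1,3],
  ∂[2,3,6] = [3,6] − [2,6] + [2,3].
As a 27×18 matrix over Z this has rank 18, with invariant factors (1,1,1,1,1,1,1,1,1,1,1,1,1,1,1,1,1,2).

Now H_k = ker ∂_k / im ∂_{k+1}, so:

  H_0: rank C_0 − rank ∂_1 = 9 − 8 = 1, and the invariant factors of ∂_1 are all 1, so H_0 = Z.
  H_1: rank ker ∂_1 − rank ∂_2 = (27 − 8) − 18 = 1, and ∂_2 has invariant factor 2 > 1, so H_1 = Z ⊕ Z/2Z.
  H_2: rank ker ∂_2 − rank ∂_3 = (18 − 18) − 0 = 0, and there is no ∂_3, so H_2 = 0.

As a check, the Euler characteristic is 9 − 27 + 18 = 0, which agrees with 1 − 1 + 0 = 0.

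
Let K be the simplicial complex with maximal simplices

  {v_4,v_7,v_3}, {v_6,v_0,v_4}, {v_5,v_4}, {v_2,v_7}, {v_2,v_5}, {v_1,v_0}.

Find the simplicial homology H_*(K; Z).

H_0 ≅ Z,  H_1 ≅ Z,  H_2 = 0.

Order the vertices as v_0 < v_1 < v_2 < v_3 < v_4 < v_5 < v_6 < v_7. Listing each simplex with vertices in this order, K has dimension 2 with simplices:

  0-simplices (8): [v_0], [v_1], [v_2], [v_3], [v_4], [v_5], [v_6], [v_7]
  1-simplices (10): [v_0,v_1], [v_0,v_4], [v_0,v_6], [v_2,v_5], [v_2,v_7], [v_3,v_4], [v_3,v_7], [v_4,v_5], [v_4,v_6], [v_4,v_7]
  2-simplices (2): [v_0,v_4,v_6], [v_3,v_4,v_7]

Hence C_0 ≅ Z^8, C_1 ≅ Z^10, C_2 ≅ Z^2.

Boundary ∂_1: C_1 → C_0 maps an edge to its endpoints' difference, ∂[p,q] = q − p. For instance
  ∂[v_4,v_7] = [v_7] − [v_4].
As a 8×10 matrix over Z this has rank 7, with invariant factors (1,1,1,1,1,1,1).

∂_2: C_2 → C_1 sends each 2-simplex [p,q,r] to [q,r] − [p,r] + [p,q]. For instance
  ∂[v_0,v_4,v_6] = [v_4,v_6] − [v_0,v_6] + [v_0,v_4],
  ∂[v_3,v_4,v_7] = [v_4,v_7] − [v_3,v_7] + [v_3,v_4].
This gives a 10×2 integer matrix of rank 2; reducing to Smith normal form yields diagonal entries (1,1).

Reading off H_k = ker ∂_k / im ∂_{k+1}:

  H_0: rank C_0 − rank ∂_1 = 8 − 7 = 1, and the invariant factors of ∂_1 are all 1, so H_0 ≅ Z.
  H_1: rank ker ∂_1 − rank ∂_2 = (10 − 7) − 2 = 1, and the invariant factors of ∂_2 are all 1, so H_1 ≅ Z.
  H_2: rank ker ∂_2 − rank ∂_3 = (2 − 2) − 0 = 0, and there is no ∂_3, so H_2 ≅ 0.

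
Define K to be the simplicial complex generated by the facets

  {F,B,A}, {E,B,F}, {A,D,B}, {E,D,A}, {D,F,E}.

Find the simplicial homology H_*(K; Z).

H_0 = Z,  H_1 = Z,  H_2 = 0.

Order the vertices as A < B < D < E < F. Listing each simplex with vertices in this order, K has dimension 2 with simplices:

  0-simplices (5): A, B, D, E, F
  1-simplices (10): AB, AD, AE, AF, BD, BE, BF, DE, DF, EF
  2-simplices (5): ABD, ABF, ADE, BEF, DEF

so the chain groups are C_0 ≅ Z^5, C_1 ≅ Z^10, C_2 ≅ Z^5.

∂_1: C_1 → C_0 maps an edge to its endpoints' difference, ∂[p,q] = q − p. For instance
  ∂BD = D − B.
The 5×10 boundary matrix has rank 4 and Smith normal form diag(1,1,1,1).

Boundary ∂_2: C_2 → C_1 maps a triangle to the signed sum of its edges. For instance
  ∂DEF = EF − DF + DE,
  ∂BEF = EF − BF + BE.
The 10×5 boundary matrix has rank 5 and Smith normal form diag(1,1,1,1,1).

Reading off H_k = ker ∂_k / im ∂_{k+1}:

  H_0: rank C_0 − rank ∂_1 = 5 − 4 = 1, and the invariant factors of ∂_1 are all 1, so H_0 = Z.
  H_1: rank ker ∂_1 − rank ∂_2 = (10 − 4) − 5 = 1, and the invariant factors of ∂_2 are all 1, so H_1 = Z.
  H_2: rank ker ∂_2 − rank ∂_3 = (5 − 5) − 0 = 0, and there is no ∂_3, so H_2 = 0.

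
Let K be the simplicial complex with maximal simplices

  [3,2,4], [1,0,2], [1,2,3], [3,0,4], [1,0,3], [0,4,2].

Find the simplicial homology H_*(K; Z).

Fix the vertex order 0 < 1 < 2 < 3 < 4 and write every simplex with vertices in increasing order. Then dim K = 2 and the simplices of K are:

  0-simplices (5): [0], [1], [2], [3], [4]
  1-simplices (9): [0,1], [0,2], [0,3], [0,4], [1,2], [1,3], [2,3], [2,4], [3,4]
  2-simplices (6): [0,1,2], [0,1,3], [0,2,4], [0,3,4], [1,2,3], [2,3,4]

Hence C_0 ≅ Z^5, C_1 ≅ Z^9, C_2 ≅ Z^6.

The boundary map ∂_1: C_1 → C_0 maps an edge to its endpoints' difference, ∂[p,q] = q − p.
This gives a 5×9 integer matrix of rank 4; reducing to Smith normal form yields diagonal entries (1,1,1,1).

∂_2: C_2 → C_1 acts by ∂[p,q,r] = [q,r] − [p,r] + [p,q]. For instance
  ∂[0,3,4] = [3,4] − [0,4] + [0,3],
  ∂[0,1,3] = [1,3] − [0,3] + [0,1].
The resulting 9×6 matrix has rank 5, and its Smith normal form has invariant factors (1,1,1,1,1).

Computing H_k = (kernel of ∂_k) / (image of ∂_{k+1}):

  H_0: rank C_0 − rank ∂_1 = 5 − 4 = 1, and the invariant factors of ∂_1 are all 1, so H_0 = Z.
  H_1: rank ker ∂_1 − rank ∂_2 = (9 − 4) − 5 = 0, and the invariant factors of ∂_2 are all 1, so H_1 = 0.
  H_2: rank ker ∂_2 − rank ∂_3 = (6 − 5) − 0 = 1, and there is no ∂_3, so H_2 = Z.

H_0 = Z,  H_1 = 0,  H_2 = Z.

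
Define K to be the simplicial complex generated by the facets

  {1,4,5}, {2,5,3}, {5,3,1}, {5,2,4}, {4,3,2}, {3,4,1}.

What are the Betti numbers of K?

b_0 = 1, b_1 = 0, b_2 = 1.

Order the vertices as 1 < 2 < 3 < 4 < 5. Listing each simplex with vertices in this order, K has dimension 2 with simplices:

  0-simplices (5): [1], [2], [3], [4], [5]
  1-simplices (9): [1,3], [1,4], [1,5], [2,3], [2,4], [2,5], [3,4], [3,5], [4,5]
  2-simplices (6): [1,3,4], [1,3,5], [1,4,5], [2,3,4], [2,3,5], [2,4,5]

so the chain groups are C_0 ≅ Z^5, C_1 ≅ Z^9, C_2 ≅ Z^6.

∂_1: C_1 → C_0 sends each edge [p,q] (with p < q) to q − p.
This gives a 5×9 integer matrix of rank 4; reducing to Smith normal form yields diagonal entries (1,1,1,1).

Boundary ∂_2: C_2 → C_1 acts by ∂[p,q,r] = [q,r] − [p,r] + [p,q]. For instance
  ∂[2,3,5] = [3,5] − [2,5] + [2,3],
  ∂[1,3,5] = [3,5] − [1,5] + [1,3].
As a 9×6 matrix over Z this has rank 5, with invariant factors (1,1,1,1,1).

From H_k ≅ ker(∂_k) / im(∂_{k+1}) we obtain:

  H_0: rank C_0 − rank ∂_1 = 5 − 4 = 1, and the invariant factors of ∂_1 are all 1, so H_0 = Z.
  H_1: rank ker ∂_1 − rank ∂_2 = (9 − 4) − 5 = 0, and the invariant factors of ∂_2 are all 1, so H_1 = 0.
  H_2: rank ker ∂_2 − rank ∂_3 = (6 − 5) − 0 = 1, and there is no ∂_3, so H_2 = Z.

Hence the Betti numbers are b_0 = 1, b_1 = 0, b_2 = 1.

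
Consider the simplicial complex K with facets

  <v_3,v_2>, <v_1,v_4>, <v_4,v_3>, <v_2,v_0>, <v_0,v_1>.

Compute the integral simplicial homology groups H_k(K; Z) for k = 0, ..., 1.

K has 5 vertices, 5 edges.
rank ∂_0 = 0, rank ∂_1 = 4 ⇒ b_0 = 5 − 0 − 4 = 1; all invariant factors of ∂_1 are 1 so no torsion. So H_0 ≅ Z.
rank ∂_1 = 4, rank ∂_2 = 0 ⇒ b_1 = 5 − 4 − 0 = 1. So H_1 ≅ Z.

H_0 ≅ Z,  H_1 ≅ Z.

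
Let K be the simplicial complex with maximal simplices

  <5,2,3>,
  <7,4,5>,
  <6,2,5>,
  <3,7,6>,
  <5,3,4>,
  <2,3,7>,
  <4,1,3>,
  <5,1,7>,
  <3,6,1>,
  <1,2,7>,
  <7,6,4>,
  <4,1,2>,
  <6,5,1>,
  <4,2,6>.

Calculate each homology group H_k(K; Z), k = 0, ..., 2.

K has 7 vertices, 21 edges, 14 triangles.
rank ∂_0 = 0, rank ∂_1 = 6 ⇒ b_0 = 7 − 0 − 6 = 1; all invariant factors of ∂_1 are 1 so no torsion. So H_0 = Z.
rank ∂_1 = 6, rank ∂_2 = 13 ⇒ b_1 = 21 − 6 − 13 = 2; all invariant factors of ∂_2 are 1 so no torsion. So H_1 = Z^2.
rank ∂_2 = 13, rank ∂_3 = 0 ⇒ b_2 = 14 − 13 − 0 = 1. So H_2 = Z.

H_0 = Z,  H_1 = Z^2,  H_2 = Z.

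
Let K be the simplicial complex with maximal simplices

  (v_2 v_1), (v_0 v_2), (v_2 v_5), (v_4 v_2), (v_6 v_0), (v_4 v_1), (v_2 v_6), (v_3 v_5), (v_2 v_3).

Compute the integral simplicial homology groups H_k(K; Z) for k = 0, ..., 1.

H_0 ≅ Z,  H_1 ≅ Z^3.

We work with the vertex ordering v_0 < v_1 < v_2 < v_3 < v_4 < v_5 < v_6. The simplices of K, each written with vertices in increasing order, are:

  0-simplices (7): [v_0], [v_1], [v_2], [v_3], [v_4], [v_5], [v_6]
  1-simplices (9): [v_0,v_2], [v_0,v_6], [v_1,v_2], [v_1,v_4], [v_2,v_3], [v_2,v_4], [v_2,v_5], [v_2,v_6], [v_3,v_5]

so the chain groups are C_0 ≅ Z^7, C_1 ≅ Z^9.

The boundary map ∂_1: C_1 → C_0 sends each edge [p,q] (with p < q) to q − p.
This gives a 7×9 integer matrix of rank 6; reducing to Smith normal form yields diagonal entries (1,1,1,1,1,1).

Now H_k = ker ∂_k / im ∂_{k+1}, so:

  H_0: rank C_0 − rank ∂_1 = 7 − 6 = 1, and the invariant factors of ∂_1 are all 1, so H_0 = Z.
  H_1: rank ker ∂_1 − rank ∂_2 = (9 − 6) − 0 = 3, and there is no ∂_2, so H_1 = Z^3.

As a check, the Euler characteristic is 7 − 9 = -2, which agrees with 1 − 3 = -2.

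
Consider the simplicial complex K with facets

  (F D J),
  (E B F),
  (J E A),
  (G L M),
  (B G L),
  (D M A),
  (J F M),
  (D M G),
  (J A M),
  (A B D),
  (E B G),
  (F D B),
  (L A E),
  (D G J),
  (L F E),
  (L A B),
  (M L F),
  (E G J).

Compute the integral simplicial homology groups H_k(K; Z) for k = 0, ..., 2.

H_0 = Z,  H_1 = Z ⊕ Z/2,  H_2 = 0.

Take the total order A < B < D < E < F < G < J < L < M on the vertex set. Then K (dimension 2) consists of the simplices:

  0-simplices (9): A, B, D, E, F, G, J, L, M
  1-simplices (27): AB, AD, AE, AJ, AL, AM, BD, BE, BF, BG, BL, DF, DG, DJ, DM, EF, EG, EJ, EL, FJ, FL, FM, GJ, GL, GM, JM, LM
  2-simplices (18): ABD, ABL, ADM, AEJ, AEL, AJM, BDF, BEF, BEG, BGL, DFJ, DGJ, DGM, EFL, EGJ, FJM, FLM, GLM

giving chain groups C_0 ≅ Z^9, C_1 ≅ Z^27, C_2 ≅ Z^18.

∂_1: C_1 → C_0 sends each edge [p,q] (with p < q) to q − p.
As a 9×27 matrix over Z this has rank 8, with invariant factors (1,1,1,1,1,1,1,1).

Boundary ∂_2: C_2 → C_1 maps a triangle to the signed sum of its edges. For instance
  ∂DGM = GM − DM + DG,
  ∂BEF = EF − BF + BE.
This gives a 27×18 integer matrix of rank 18; reducing to Smith normal form yields diagonal entries (1,1,1,1,1,1,1,1,1,1,1,1,1,1,1,1,1,2).

Now H_k = ker ∂_k / im ∂_{k+1}, so:

  H_0: rank C_0 − rank ∂_1 = 9 − 8 = 1, and the invariant factors of ∂_1 are all 1, so H_0 ≅ Z.
  H_1: rank ker ∂_1 − rank ∂_2 = (27 − 8) − 18 = 1, and ∂_2 has invariant factor 2 > 1, so H_1 ≅ Z ⊕ Z/2.
  H_2: rank ker ∂_2 − rank ∂_3 = (18 − 18) − 0 = 0, and there is no ∂_3, so H_2 ≅ 0.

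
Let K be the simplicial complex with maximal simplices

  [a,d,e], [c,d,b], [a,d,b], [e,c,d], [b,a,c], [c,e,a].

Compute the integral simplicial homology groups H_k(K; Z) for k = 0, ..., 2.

Fix the vertex order a < b < c < d < e and write every simplex with vertices in increasing order. Then dim K = 2 and the simplices of K are:

  0-simplices (5): a, b, c, d, e
  1-simplices (9): ab, ac, ad, ae, bc, bd, cd, ce, de
  2-simplices (6): abc, abd, ace, ade, bcd, cde

Hence C_0 ≅ Z^5, C_1 ≅ Z^9, C_2 ≅ Z^6.

The boundary map ∂_1: C_1 → C_0 is given by ∂[p,q] = [q] − [p].
The resulting 5×9 matrix has rank 4, and its Smith normal form has invariant factors (1,1,1,1).

∂_2: C_2 → C_1 acts by ∂[p,q,r] = [q,r] − [p,r] + [p,q]. For instance
  ∂cde = de − ce + cd,
  ∂ace = ce − ae + ac.
As a 9×6 matrix over Z this has rank 5, with invariant factors (1,1,1,1,1).

From H_k ≅ ker(∂_k) / im(∂_{k+1}) we obtain:

  H_0: rank C_0 − rank ∂_1 = 5 − 4 = 1, and the invariant factors of ∂_1 are all 1, so H_0 = Z.
  H_1: rank ker ∂_1 − rank ∂_2 = (9 − 4) − 5 = 0, and the invariant factors of ∂_2 are all 1, so H_1 = 0.
  H_2: rank ker ∂_2 − rank ∂_3 = (6 − 5) − 0 = 1, and there is no ∂_3, so H_2 = Z.

(K is a triangulation of the 2-sphere S^2.)

H_0 ≅ Z,  H_1 = 0,  H_2 ≅ Z.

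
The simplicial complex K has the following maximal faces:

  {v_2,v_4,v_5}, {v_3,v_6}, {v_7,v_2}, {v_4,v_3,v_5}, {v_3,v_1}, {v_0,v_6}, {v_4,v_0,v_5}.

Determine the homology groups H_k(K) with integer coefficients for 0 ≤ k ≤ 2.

K has 8 vertices, 11 edges, 3 triangles.
rank ∂_0 = 0, rank ∂_1 = 7 ⇒ b_0 = 8 − 0 − 7 = 1; all invariant factors of ∂_1 are 1 so no torsion. So H_0 = Z.
rank ∂_1 = 7, rank ∂_2 = 3 ⇒ b_1 = 11 − 7 − 3 = 1; all invariant factors of ∂_2 are 1 so no torsion. So H_1 = Z.
rank ∂_2 = 3, rank ∂_3 = 0 ⇒ b_2 = 3 − 3 − 0 = 0. So H_2 = 0.

H_0 ≅ Z,  H_1 ≅ Z,  H_2 = 0.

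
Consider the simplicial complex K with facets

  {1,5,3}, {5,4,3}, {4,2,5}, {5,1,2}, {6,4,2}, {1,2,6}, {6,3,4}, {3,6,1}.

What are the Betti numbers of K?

b_0 = 1, b_1 = 0, b_2 = 1.

Fix the vertex order 1 < 2 < 3 < 4 < 5 < 6 and write every simplex with vertices in increasing order. Then dim K = 2 and the simplices of K are:

  0-simplices (6): [1], [2], [3], [4], [5], [6]
  1-simplices (12): [1,2], [1,3], [1,5], [1,6], [2,4], [2,5], [2,6], [3,4], [3,5], [3,6], [4,5], [4,6]
  2-simplices (8): [1,2,5], [1,2,6], [1,3,5], [1,3,6], [2,4,5], [2,4,6], [3,4,5], [3,4,6]

so the chain groups are C_0 ≅ Z^6, C_1 ≅ Z^12, C_2 ≅ Z^8.

∂_1: C_1 → C_0 maps an edge to its endpoints' difference, ∂[p,q] = q − p. For instance
  ∂[3,6] = [6] − [3].
This gives a 6×12 integer matrix of rank 5; reducing to Smith normal form yields diagonal entries (1,1,1,1,1).

∂_2: C_2 → C_1 sends each 2-simplex [p,q,r] to [q,r] − [p,r] + [p,q]. For instance
  ∂[1,3,5] = [3,5] − [1,5] + [1,3],
  ∂[3,4,6] = [4,6] − [3,6] + [3,4].
This gives a 12×8 integer matrix of rank 7; reducing to Smith normal form yields diagonal entries (1,1,1,1,1,1,1).

Now H_k = ker ∂_k / im ∂_{k+1}, so:

  H_0: rank C_0 − rank ∂_1 = 6 − 5 = 1, and the invariant factors of ∂_1 are all 1, so H_0 ≅ Z.
  H_1: rank ker ∂_1 − rank ∂_2 = (12 − 5) − 7 = 0, and the invariant factors of ∂_2 are all 1, so H_1 ≅ 0.
  H_2: rank ker ∂_2 − rank ∂_3 = (8 − 7) − 0 = 1, and there is no ∂_3, so H_2 ≅ Z.

Hence the Betti numbers are b_0 = 1, b_1 = 0, b_2 = 1.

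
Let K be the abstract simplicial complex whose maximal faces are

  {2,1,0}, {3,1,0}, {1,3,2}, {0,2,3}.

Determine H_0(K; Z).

Fix the vertex order 0 < 1 < 2 < 3 and write every simplex with vertices in increasing order. Then dim K = 2 and the simplices of K are:

  0-simplices (4): [0], [1], [2], [3]
  1-simplices (6): [0,1], [0,2], [0,3], [1,2], [1,3], [2,3]
  2-simplices (4): [0,1,2], [0,1,3], [0,2,3], [1,2,3]

so the chain groups are C_0 ≅ Z^4, C_1 ≅ Z^6, C_2 ≅ Z^4.

The boundary map ∂_1: C_1 → C_0 maps an edge to its endpoints' difference, ∂[p,q] = q − p. For instance
  ∂[0,3] = [3] − [0].
As a 4×6 matrix over Z this has rank 3, with invariant factors (1,1,1).

Boundary ∂_2: C_2 → C_1 maps a triangle to the signed sum of its edges. For instance
  ∂[0,2,3] = [2,3] − [0,3] + [0,2],
  ∂[1,2,3] = [2,3] − [1,3] + [1,2].
This gives a 6×4 integer matrix of rank 3; reducing to Smith normal form yields diagonal entries (1,1,1).

Now H_k = ker ∂_k / im ∂_{k+1}, so:

  H_0: rank C_0 − rank ∂_1 = 4 − 3 = 1, and the invariant factors of ∂_1 are all 1, so H_0 = Z.

(K is a triangulation of the 2-sphere S^2.)

H_0 ≅ Z.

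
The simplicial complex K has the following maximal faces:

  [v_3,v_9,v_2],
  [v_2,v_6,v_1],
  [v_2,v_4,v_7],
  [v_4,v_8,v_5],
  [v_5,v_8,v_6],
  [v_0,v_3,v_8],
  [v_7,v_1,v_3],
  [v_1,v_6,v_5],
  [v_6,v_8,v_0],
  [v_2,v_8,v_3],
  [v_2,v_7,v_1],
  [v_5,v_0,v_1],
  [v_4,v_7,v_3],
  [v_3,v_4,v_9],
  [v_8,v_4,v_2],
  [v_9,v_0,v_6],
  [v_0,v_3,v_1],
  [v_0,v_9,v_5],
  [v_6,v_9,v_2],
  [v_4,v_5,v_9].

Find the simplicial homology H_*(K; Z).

Fix the vertex order v_0 < v_1 < v_2 < v_3 < v_4 < v_5 < v_6 < v_7 < v_8 < v_9 and write every simplex with vertices in increasing order. Then dim K = 2 and the simplices of K are:

  0-simplices (10): [v_0], [v_1], [v_2], [v_3], [v_4], [v_5], [v_6], [v_7], [v_8], [v_9]
  1-simplices (30): (30 of them)
  2-simplices (20): (20 of them)

giving chain groups C_0 ≅ Z^10, C_1 ≅ Z^30, C_2 ≅ Z^20.

The boundary map ∂_1: C_1 → C_0 maps an edge to its endpoints' difference, ∂[p,q] = q − p. For instance
  ∂[v_4,v_9] = [v_9] − [v_4].
As a 10×30 matrix over Z this has rank 9, with invariant factors (1,1,1,1,1,1,1,1,1).

Boundary ∂_2: C_2 → C_1 maps a triangle to the signed sum of its edges. For instance
  ∂[v_5,v_6,v_8] = [v_6,v_8] − [v_5,v_8] + [v_5,v_6],
  ∂[v_2,v_6,v_9] = [v_6,v_9] − [v_2,v_9] + [v_2,v_6].
The 30×20 boundary matrix has rank 20 and Smith normal form diag(1,1,1,1,1,1,1,1,1,1,1,1,1,1,1,1,1,1,1,2).

Now H_k = ker ∂_k / im ∂_{k+1}, so:

  H_0: rank C_0 − rank ∂_1 = 10 − 9 = 1, and the invariant factors of ∂_1 are all 1, so H_0 = Z.
  H_1: rank ker ∂_1 − rank ∂_2 = (30 − 9) − 20 = 1, and ∂_2 has invariant factor 2 > 1, so H_1 = Z ⊕ Z_2.
  H_2: rank ker ∂_2 − rank ∂_3 = (20 − 20) − 0 = 0, and there is no ∂_3, so H_2 = 0.

H_0 ≅ Z,  H_1 ≅ Z ⊕ Z_2,  H_2 = 0.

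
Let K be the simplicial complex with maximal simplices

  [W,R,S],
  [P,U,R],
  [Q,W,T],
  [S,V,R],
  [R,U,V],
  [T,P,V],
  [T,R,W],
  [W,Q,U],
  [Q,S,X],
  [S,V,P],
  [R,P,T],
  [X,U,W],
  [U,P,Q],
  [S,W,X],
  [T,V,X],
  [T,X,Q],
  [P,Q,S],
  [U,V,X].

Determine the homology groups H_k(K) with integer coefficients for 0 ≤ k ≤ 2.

H_0 = Z,  H_1 = Z ⊕ Z/2Z,  H_2 = 0.

Order the vertices as P < Q < R < S < T < U < V < W < X. Listing each simplex with vertices in this order, K has dimension 2 with simplices:

  0-simplices (9): P, Q, R, S, T, U, V, W, X
  1-simplices (27): PQ, PR, PS, PT, PU, PV, QS, QT, QU, QW, QX, RS, RT, RU, RV, RW, SV, SW, SX, TV, TW, TX, UV, UW, UX, VX, WX
  2-simplices (18): PQS, PQU, PRT, PRU, PSV, PTV, QSX, QTW, QTX, QUW, RSV, RSW, RTW, RUV, SWX, TVX, UVX, UWX

so the chain groups are C_0 ≅ Z^9, C_1 ≅ Z^27, C_2 ≅ Z^18.

The boundary map ∂_1: C_1 → C_0 maps an edge to its endpoints' difference, ∂[p,q] = q − p.
As a 9×27 matrix over Z this has rank 8, with invariant factors (1,1,1,1,1,1,1,1).

∂_2: C_2 → C_1 maps a triangle to the signed sum of its edges. For instance
  ∂PRT = RT − PT + PR,
  ∂PSV = SV − PV + PS.
This gives a 27×18 integer matrix of rank 18; reducing to Smith normal form yields diagonal entries (1,1,1,1,1,1,1,1,1,1,1,1,1,1,1,1,1,2).

Computing H_k = (kernel of ∂_k) / (image of ∂_{k+1}):

  H_0: rank C_0 − rank ∂_1 = 9 − 8 = 1, and the invariant factors of ∂_1 are all 1, so H_0 = Z.
  H_1: rank ker ∂_1 − rank ∂_2 = (27 − 8) − 18 = 1, and ∂_2 has invariant factor 2 > 1, so H_1 = Z ⊕ Z/2Z.
  H_2: rank ker ∂_2 − rank ∂_3 = (18 − 18) − 0 = 0, and there is no ∂_3, so H_2 = 0.

(K is a triangulation of the Klein bottle.)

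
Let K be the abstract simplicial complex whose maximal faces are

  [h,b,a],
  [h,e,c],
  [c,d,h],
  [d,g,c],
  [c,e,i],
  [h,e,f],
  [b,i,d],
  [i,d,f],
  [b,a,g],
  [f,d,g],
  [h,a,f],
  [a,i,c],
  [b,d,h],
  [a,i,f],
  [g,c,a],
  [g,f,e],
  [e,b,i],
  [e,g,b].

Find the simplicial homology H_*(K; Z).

Take the total order a < b < c < d < e < f < g < h < i on the vertex set. Then K (dimension 2) consists of the simplices:

  0-simplices (9): a, b, c, d, e, f, g, h, i
  1-simplices (27): ab, ac, af, ag, ah, ai, bd, be, bg, bh, bi, cd, ce, cg, ch, ci, df, dg, dh, di, ef, eg, eh, ei, fg, fh, fi
  2-simplices (18): abg, abh, acg, aci, afh, afi, bdh, bdi, beg, bei, cdg, cdh, ceh, cei, dfg, dfi, efg, efh

so the chain groups are C_0 ≅ Z^9, C_1 ≅ Z^27, C_2 ≅ Z^18.

The boundary map ∂_1: C_1 → C_0 sends each edge [p,q] (with p < q) to q − p.
As a 9×27 matrix over Z this has rank 8, with invariant factors (1,1,1,1,1,1,1,1).

Boundary ∂_2: C_2 → C_1 maps a triangle to the signed sum of its edges. For instance
  ∂afi = fi − ai + af,
  ∂abh = bh − ah + ab.
The 27×18 boundary matrix has rank 17 and Smith normal form diag(1,1,1,1,1,1,1,1,1,1,1,1,1,1,1,1,1).

From H_k ≅ ker(∂_k) / im(∂_{k+1}) we obtain:

  H_0: rank C_0 − rank ∂_1 = 9 − 8 = 1, and the invariant factors of ∂_1 are all 1, so H_0 = Z.
  H_1: rank ker ∂_1 − rank ∂_2 = (27 − 8) − 17 = 2, and the invariant factors of ∂_2 are all 1, so H_1 = Z^2.
  H_2: rank ker ∂_2 − rank ∂_3 = (18 − 17) − 0 = 1, and there is no ∂_3, so H_2 = Z.

H_0 ≅ Z,  H_1 ≅ Z^2,  H_2 ≅ Z.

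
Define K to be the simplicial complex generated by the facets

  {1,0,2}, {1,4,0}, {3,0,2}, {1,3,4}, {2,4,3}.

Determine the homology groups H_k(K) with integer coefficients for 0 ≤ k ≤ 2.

We work with the vertex ordering 0 < 1 < 2 < 3 < 4. The simplices of K, each written with vertices in increasing order, are:

  0-simplices (5): [0], [1], [2], [3], [4]
  1-simplices (10): [0,1], [0,2], [0,3], [0,4], [1,2], [1,3], [1,4], [2,3], [2,4], [3,4]
  2-simplices (5): [0,1,2], [0,1,4], [0,2,3], [1,3,4], [2,3,4]

so the chain groups are C_0 ≅ Z^5, C_1 ≅ Z^10, C_2 ≅ Z^5.

The boundary map ∂_1: C_1 → C_0 is given by ∂[p,q] = [q] − [p]. For instance
  ∂[2,4] = [4] − [2].
The 5×10 boundary matrix has rank 4 and Smith normal form diag(1,1,1,1).

Boundary ∂_2: C_2 → C_1 sends each 2-simplex [p,q,r] to [q,r] − [p,r] + [p,q]. For instance
  ∂[0,2,3] = [2,3] − [0,3] + [0,2],
  ∂[2,3,4] = [3,4] − [2,4] + [2,3].
As a 10×5 matrix over Z this has rank 5, with invariant factors (1,1,1,1,1).

Reading off H_k = ker ∂_k / im ∂_{k+1}:

  H_0: rank C_0 − rank ∂_1 = 5 − 4 = 1, and the invariant factors of ∂_1 are all 1, so H_0 ≅ Z.
  H_1: rank ker ∂_1 − rank ∂_2 = (10 − 4) − 5 = 1, and the invariant factors of ∂_2 are all 1, so H_1 ≅ Z.
  H_2: rank ker ∂_2 − rank ∂_3 = (5 − 5) − 0 = 0, and there is no ∂_3, so H_2 ≅ 0.

As a check, the Euler characteristic is 5 − 10 + 5 = 0, which agrees with 1 − 1 + 0 = 0.

H_0 = Z,  H_1 = Z,  H_2 = 0.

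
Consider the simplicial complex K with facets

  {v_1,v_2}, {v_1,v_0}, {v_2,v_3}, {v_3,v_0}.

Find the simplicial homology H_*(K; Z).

H_0 ≅ Z,  H_1 ≅ Z.

Fix the vertex order v_0 < v_1 < v_2 < v_3 and write every simplex with vertices in increasing order. Then dim K = 1 and the simplices of K are:

  0-simplices (4): [v_0], [v_1], [v_2], [v_3]
  1-simplices (4): [v_0,v_1], [v_0,v_3], [v_1,v_2], [v_2,v_3]

giving chain groups C_0 ≅ Z^4, C_1 ≅ Z^4.

The boundary map ∂_1: C_1 → C_0 maps an edge to its endpoints' difference, ∂[p,q] = q − p.
As a 4×4 matrix over Z this has rank 3, with invariant factors (1,1,1).

From H_k ≅ ker(∂_k) / im(∂_{k+1}) we obtain:

  H_0: rank C_0 − rank ∂_1 = 4 − 3 = 1, and the invariant factors of ∂_1 are all 1, so H_0 = Z.
  H_1: rank ker ∂_1 − rank ∂_2 = (4 − 3) − 0 = 1, and there is no ∂_2, so H_1 = Z.

(K is a triangulation of the circle S^1.)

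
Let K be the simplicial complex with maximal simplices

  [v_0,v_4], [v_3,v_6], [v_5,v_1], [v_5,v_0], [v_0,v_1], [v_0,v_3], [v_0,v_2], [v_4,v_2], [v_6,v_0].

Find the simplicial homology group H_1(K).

H_1 = Z^3.

Fix the vertex order v_0 < v_1 < v_2 < v_3 < v_4 < v_5 < v_6 and write every simplex with vertices in increasing order. Then dim K = 1 and the simplices of K are:

  0-simplices (7): [v_0], [v_1], [v_2], [v_3], [v_4], [v_5], [v_6]
  1-simplices (9): [v_0,v_1], [v_0,v_2], [v_0,v_3], [v_0,v_4], [v_0,v_5], [v_0,v_6], [v_1,v_5], [v_2,v_4], [v_3,v_6]

so the chain groups are C_0 ≅ Z^7, C_1 ≅ Z^9.

∂_1: C_1 → C_0 maps an edge to its endpoints' difference, ∂[p,q] = q − p. For instance
  ∂[v_0,v_1] = [v_1] − [v_0].
The 7×9 boundary matrix has rank 6 and Smith normal form diag(1,1,1,1,1,1).

Now H_k = ker ∂_k / im ∂_{k+1}, so:

  H_1: rank ker ∂_1 − rank ∂_2 = (9 − 6) − 0 = 3, and there is no ∂_2, so H_1 = Z^3.

(K is a triangulation of a wedge of 3 circles.)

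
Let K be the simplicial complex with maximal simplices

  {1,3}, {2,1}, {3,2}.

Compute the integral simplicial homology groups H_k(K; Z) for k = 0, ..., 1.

Take the total order 1 < 2 < 3 on the vertex set. Then K (dimension 1) consists of the simplices:

  0-simplices (3): [1], [2], [3]
  1-simplices (3): [1,2], [1,3], [2,3]

Hence C_0 ≅ Z^3, C_1 ≅ Z^3.

Boundary ∂_1: C_1 → C_0 is given by ∂[p,q] = [q] − [p]. For instance
  ∂[2,3] = [3] − [2].
The 3×3 boundary matrix has rank 2 and Smith normal form diag(1,1).

Reading off H_k = ker ∂_k / im ∂_{k+1}:

  H_0: rank C_0 − rank ∂_1 = 3 − 2 = 1, and the invariant factors of ∂_1 are all 1, so H_0 = Z.
  H_1: rank ker ∂_1 − rank ∂_2 = (3 − 2) − 0 = 1, and there is no ∂_2, so H_1 = Z.

H_0 = Z,  H_1 = Z.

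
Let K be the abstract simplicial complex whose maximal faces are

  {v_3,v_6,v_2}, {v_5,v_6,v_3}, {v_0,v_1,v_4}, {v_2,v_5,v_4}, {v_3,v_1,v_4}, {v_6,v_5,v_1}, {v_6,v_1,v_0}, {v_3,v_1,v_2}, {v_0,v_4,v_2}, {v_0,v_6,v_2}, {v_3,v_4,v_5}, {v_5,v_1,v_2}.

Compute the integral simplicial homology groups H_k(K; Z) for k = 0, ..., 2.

H_0 = Z,  H_1 = Z/2,  H_2 = 0.

We work with the vertex ordering v_0 < v_1 < v_2 < v_3 < v_4 < v_5 < v_6. The simplices of K, each written with vertices in increasing order, are:

  0-simplices (7): [v_0], [v_1], [v_2], [v_3], [v_4], [v_5], [v_6]
  1-simplices (18): (18 of them)
  2-simplices (12): (12 of them)

Hence C_0 ≅ Z^7, C_1 ≅ Z^18, C_2 ≅ Z^12.

The boundary map ∂_1: C_1 → C_0 is given by ∂[p,q] = [q] − [p].
As a 7×18 matrix over Z this has rank 6, with invariant factors (1,1,1,1,1,1).

∂_2: C_2 → C_1 sends each 2-simplex [p,q,r] to [q,r] − [p,r] + [p,q]. For instance
  ∂[v_3,v_5,v_6] = [v_5,v_6] − [v_3,v_6] + [v_3,v_5],
  ∂[v_2,v_4,v_5] = [v_4,v_5] − [v_2,v_5] + [v_2,v_4].
As a 18×12 matrix over Z this has rank 12, with invariant factors (1,1,1,1,1,1,1,1,1,1,1,2).

Now H_k = ker ∂_k / im ∂_{k+1}, so:

  H_0: rank C_0 − rank ∂_1 = 7 − 6 = 1, and the invariant factors of ∂_1 are all 1, so H_0 = Z.
  H_1: rank ker ∂_1 − rank ∂_2 = (18 − 6) − 12 = 0, and ∂_2 has invariant factor 2 > 1, so H_1 = Z/2.
  H_2: rank ker ∂_2 − rank ∂_3 = (12 − 12) − 0 = 0, and there is no ∂_3, so H_2 = 0.

As a check, the Euler characteristic is 7 − 18 + 12 = 1, which agrees with 1 − 0 + 0 = 1.
(K is a triangulation of the real projective plane RP^2.)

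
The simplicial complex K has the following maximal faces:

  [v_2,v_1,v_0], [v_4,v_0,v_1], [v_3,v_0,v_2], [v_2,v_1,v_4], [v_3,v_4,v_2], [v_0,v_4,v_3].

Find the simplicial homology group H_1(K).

H_1 ≅ 0.

Take the total order v_0 < v_1 < v_2 < v_3 < v_4 on the vertex set. Then K (dimension 2) consists of the simplices:

  0-simplices (5): [v_0], [v_1], [v_2], [v_3], [v_4]
  1-simplices (9): [v_0,v_1], [v_0,v_2], [v_0,v_3], [v_0,v_4], [v_1,v_2], [v_1,v_4], [v_2,v_3], [v_2,v_4], [v_3,v_4]
  2-simplices (6): [v_0,v_1,v_2], [v_0,v_1,v_4], [v_0,v_2,v_3], [v_0,v_3,v_4], [v_1,v_2,v_4], [v_2,v_3,v_4]

giving chain groups C_0 ≅ Z^5, C_1 ≅ Z^9, C_2 ≅ Z^6.

Boundary ∂_1: C_1 → C_0 is given by ∂[p,q] = [q] − [p]. For instance
  ∂[v_1,v_4] = [v_4] − [v_1].
The resulting 5×9 matrix has rank 4, and its Smith normal form has invariant factors (1,1,1,1).

Boundary ∂_2: C_2 → C_1 sends each 2-simplex [p,q,r] to [q,r] − [p,r] + [p,q]. For instance
  ∂[v_2,v_3,v_4] = [v_3,v_4] − [v_2,v_4] + [v_2,v_3],
  ∂[v_0,v_1,v_4] = [v_1,v_4] − [v_0,v_4] + [v_0,v_1].
This gives a 9×6 integer matrix of rank 5; reducing to Smith normal form yields diagonal entries (1,1,1,1,1).

Computing H_k = (kernel of ∂_k) / (image of ∂_{k+1}):

  H_1: rank ker ∂_1 − rank ∂_2 = (9 − 4) − 5 = 0, and the invariant factors of ∂_2 are all 1, so H_1 = 0.

(K is a triangulation of the 2-sphere S^2.)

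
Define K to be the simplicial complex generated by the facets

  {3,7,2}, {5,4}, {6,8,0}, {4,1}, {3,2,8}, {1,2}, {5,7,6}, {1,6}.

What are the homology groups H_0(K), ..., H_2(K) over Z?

Order the vertices as 0 < 1 < 2 < 3 < 4 < 5 < 6 < 7 < 8. Listing each simplex with vertices in this order, K has dimension 2 with simplices:

  0-simplices (9): [0], [1], [2], [3], [4], [5], [6], [7], [8]
  1-simplices (15): [0,6], [0,8], [1,2], [1,4], [1,6], [2,3], [2,7], [2,8], [3,7], [3,8], [4,5], [5,6], [5,7], [6,7], [6,8]
  2-simplices (4): [0,6,8], [2,3,7], [2,3,8], [5,6,7]

so the chain groups are C_0 ≅ Z^9, C_1 ≅ Z^15, C_2 ≅ Z^4.

The boundary map ∂_1: C_1 → C_0 maps an edge to its endpoints' difference, ∂[p,q] = q − p. For instance
  ∂[6,8] = [8] − [6].
This gives a 9×15 integer matrix of rank 8; reducing to Smith normal form yields diagonal entries (1,1,1,1,1,1,1,1).

∂_2: C_2 → C_1 sends each 2-simplex [p,q,r] to [q,r] − [p,r] + [p,q]. For instance
  ∂[5,6,7] = [6,7] − [5,7] + [5,6],
  ∂[2,3,8] = [3,8] − [2,8] + [2,3].
This gives a 15×4 integer matrix of rank 4; reducing to Smith normal form yields diagonal entries (1,1,1,1).

From H_k ≅ ker(∂_k) / im(∂_{k+1}) we obtain:

  H_0: rank C_0 − rank ∂_1 = 9 − 8 = 1, and the invariant factors of ∂_1 are all 1, so H_0 ≅ Z.
  H_1: rank ker ∂_1 − rank ∂_2 = (15 − 8) − 4 = 3, and the invariant factors of ∂_2 are all 1, so H_1 ≅ Z^3.
  H_2: rank ker ∂_2 − rank ∂_3 = (4 − 4) − 0 = 0, and there is no ∂_3, so H_2 ≅ 0.

H_0 = Z,  H_1 = Z^3,  H_2 = 0.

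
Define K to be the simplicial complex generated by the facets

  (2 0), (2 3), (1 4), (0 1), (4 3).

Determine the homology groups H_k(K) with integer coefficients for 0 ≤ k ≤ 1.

We work with the vertex ordering 0 < 1 < 2 < 3 < 4. The simplices of K, each written with vertices in increasing order, are:

  0-simplices (5): [0], [1], [2], [3], [4]
  1-simplices (5): [0,1], [0,2], [1,4], [2,3], [3,4]

so the chain groups are C_0 ≅ Z^5, C_1 ≅ Z^5.

The boundary map ∂_1: C_1 → C_0 is given by ∂[p,q] = [q] − [p].
This gives a 5×5 integer matrix of rank 4; reducing to Smith normal form yields diagonal entries (1,1,1,1).

Reading off H_k = ker ∂_k / im ∂_{k+1}:

  H_0: rank C_0 − rank ∂_1 = 5 − 4 = 1, and the invariant factors of ∂_1 are all 1, so H_0 = Z.
  H_1: rank ker ∂_1 − rank ∂_2 = (5 − 4) − 0 = 1, and there is no ∂_2, so H_1 = Z.

H_0 ≅ Z,  H_1 ≅ Z.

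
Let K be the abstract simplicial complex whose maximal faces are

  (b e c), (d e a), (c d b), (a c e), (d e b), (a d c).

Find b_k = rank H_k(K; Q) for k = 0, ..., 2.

Order the vertices as a < b < c < d < e. Listing each simplex with vertices in this order, K has dimension 2 with simplices:

  0-simplices (5): a, b, c, d, e
  1-simplices (9): ac, ad, ae, bc, bd, be, cd, ce, de
  2-simplices (6): acd, ace, ade, bcd, bce, bde

Hence C_0 ≅ Z^5, C_1 ≅ Z^9, C_2 ≅ Z^6.

∂_1: C_1 → C_0 maps an edge to its endpoints' difference, ∂[p,q] = q − p. For instance
  ∂cd = d − c.
This gives a 5×9 integer matrix of rank 4; reducing to Smith normal form yields diagonal entries (1,1,1,1).

∂_2: C_2 → C_1 maps a triangle to the signed sum of its edges. For instance
  ∂bde = de − be + bd,
  ∂bcd = cd − bd + bc.
The 9×6 boundary matrix has rank 5 and Smith normal form diag(1,1,1,1,1).

From H_k ≅ ker(∂_k) / im(∂_{k+1}) we obtain:

  H_0: rank C_0 − rank ∂_1 = 5 − 4 = 1, and the invariant factors of ∂_1 are all 1, so H_0 = Z.
  H_1: rank ker ∂_1 − rank ∂_2 = (9 − 4) − 5 = 0, and the invariant factors of ∂_2 are all 1, so H_1 = 0.
  H_2: rank ker ∂_2 − rank ∂_3 = (6 − 5) − 0 = 1, and there is no ∂_3, so H_2 = Z.

As a check, the Euler characteristic is 5 − 9 + 6 = 2, which agrees with 1 − 0 + 1 = 2.
(K is a triangulation of the 2-sphere S^2.)

Hence the Betti numbers are b_0 = 1, b_1 = 0, b_2 = 1.

b_0 = 1, b_1 = 0, b_2 = 1.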